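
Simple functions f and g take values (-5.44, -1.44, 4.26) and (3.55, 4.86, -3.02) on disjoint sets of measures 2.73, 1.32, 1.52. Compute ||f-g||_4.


Step 1: Compute differences f_i - g_i:
  -5.44 - 3.55 = -8.99
  -1.44 - 4.86 = -6.3
  4.26 - -3.02 = 7.28
Step 2: Compute |diff|^4 * measure for each set:
  |-8.99|^4 * 2.73 = 6531.888564 * 2.73 = 17832.05578
  |-6.3|^4 * 1.32 = 1575.2961 * 1.32 = 2079.390852
  |7.28|^4 * 1.52 = 2808.830403 * 1.52 = 4269.422212
Step 3: Sum = 24180.868844
Step 4: ||f-g||_4 = (24180.868844)^(1/4) = 12.470044


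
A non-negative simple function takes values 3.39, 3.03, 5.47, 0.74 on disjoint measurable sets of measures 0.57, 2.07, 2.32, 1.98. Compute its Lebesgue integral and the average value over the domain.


Step 1: Integral = sum(value_i * measure_i)
= 3.39*0.57 + 3.03*2.07 + 5.47*2.32 + 0.74*1.98
= 1.9323 + 6.2721 + 12.6904 + 1.4652
= 22.36
Step 2: Total measure of domain = 0.57 + 2.07 + 2.32 + 1.98 = 6.94
Step 3: Average value = 22.36 / 6.94 = 3.221902


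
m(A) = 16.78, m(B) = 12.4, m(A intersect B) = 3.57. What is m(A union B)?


By inclusion-exclusion: m(A u B) = m(A) + m(B) - m(A n B)
= 16.78 + 12.4 - 3.57
= 25.61


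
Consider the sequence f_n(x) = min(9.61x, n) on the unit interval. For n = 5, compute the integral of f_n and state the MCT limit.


f(x) = 9.61x on [0,1]; f_n(x) = min(9.61x, n). At n = 5:
Step 1: f(x) reaches 5 at x = 5/9.61 = 0.520291
Step 2: integral(f_5) = integral(9.61x, 0, 0.520291) + integral(5, 0.520291, 1)
       = 9.61*0.520291^2/2 + 5*(1 - 0.520291)
       = 1.300728 + 2.398543
       = 3.699272
Step 3: As n -> infinity, f_n increases to f, so by MCT integral(f_n) -> integral(f) = 9.61/2 = 4.805.
Convergence: integral(f_5) = 3.699272 -> 4.805 as n -> infinity


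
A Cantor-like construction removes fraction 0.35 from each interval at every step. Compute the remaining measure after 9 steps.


Step 1: At each step, fraction remaining = 1 - 0.35 = 0.65
Step 2: After 9 steps, measure = (0.65)^9
Result = 0.020712


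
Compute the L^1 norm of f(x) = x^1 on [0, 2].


Step 1: ||f||_1 = (integral_0^2 |x^1|^1 dx)^(1/1)
     = (integral_0^2 x^1 dx)^(1/1)
Step 2: integral_0^2 x^1 dx = [x^2/(2)] from 0 to 2 = 2^2/2
     = 4/2 = 2
Step 3: ||f||_1 = (2)^(1/1) = 2


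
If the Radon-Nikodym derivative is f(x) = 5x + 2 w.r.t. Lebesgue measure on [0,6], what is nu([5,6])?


nu(A) = integral_A (dnu/dmu) dmu = integral_5^6 (5x + 2) dx
Step 1: Antiderivative F(x) = (5/2)x^2 + 2x
Step 2: F(6) = (5/2)*6^2 + 2*6 = 90 + 12 = 102
Step 3: F(5) = (5/2)*5^2 + 2*5 = 62.5 + 10 = 72.5
Step 4: nu([5,6]) = F(6) - F(5) = 102 - 72.5 = 29.5


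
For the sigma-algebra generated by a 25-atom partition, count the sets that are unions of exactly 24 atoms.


Each element of F is a union of some subset of the 25 atoms.
Elements that are unions of exactly 24 atoms correspond to 24-element subsets of the 25 atoms.
Count = C(25, 24) = 25! / (24! * 1!) = 25.


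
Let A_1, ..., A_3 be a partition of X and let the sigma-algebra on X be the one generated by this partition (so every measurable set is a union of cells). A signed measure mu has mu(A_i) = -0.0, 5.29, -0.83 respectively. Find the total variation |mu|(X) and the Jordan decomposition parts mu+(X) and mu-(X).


Step 1: Every measurable set is a union of atoms (the cells / points), so a Hahn decomposition is
  obtained by grouping atoms by sign: P = union of atoms with mu > 0, N = union of the remaining atoms.
  Atoms in P (indices): 2;  atoms in N (indices): 1, 3
  Positive values: 5.29
  Negative values: -0.83
Step 2: mu+(X) = mu(P) = sum of positive atom values = 5.29
Step 3: mu-(X) = -mu(N) = sum of |negative atom values| = 0.83
Step 4: |mu|(X) = mu+(X) + mu-(X) = 5.29 + 0.83 = 6.12


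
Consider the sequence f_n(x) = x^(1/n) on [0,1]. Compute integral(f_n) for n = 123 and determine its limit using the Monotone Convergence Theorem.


At n = 123: f_123(x) = x^(1/123).
Step 1: integral(x^(1/123), 0, 1) = [x^(1/123+1) / (1/123+1)] from 0 to 1
     = 1 / (1/123 + 1) = 1 / ((123+1)/123) = 123/(123+1)
     = 123/124 = 0.991935
Step 2: As n -> infinity, f_n(x) = x^(1/n) -> 1 for x in (0,1], and f_n is increasing in n.
By MCT, lim_n integral(f_n) = integral(lim_n f_n) = integral(1, 0, 1) = 1.
Step 3: Verify convergence: 123/124 = 0.991935 -> 1


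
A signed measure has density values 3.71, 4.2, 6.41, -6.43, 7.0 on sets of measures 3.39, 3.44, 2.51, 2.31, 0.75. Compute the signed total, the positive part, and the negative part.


Step 1: Compute signed measure on each set:
  Set 1: 3.71 * 3.39 = 12.5769
  Set 2: 4.2 * 3.44 = 14.448
  Set 3: 6.41 * 2.51 = 16.0891
  Set 4: -6.43 * 2.31 = -14.8533
  Set 5: 7.0 * 0.75 = 5.25
Step 2: Total signed measure = (12.5769) + (14.448) + (16.0891) + (-14.8533) + (5.25)
     = 33.5107
Step 3: Positive part mu+(X) = sum of positive contributions = 48.364
Step 4: Negative part mu-(X) = |sum of negative contributions| = 14.8533


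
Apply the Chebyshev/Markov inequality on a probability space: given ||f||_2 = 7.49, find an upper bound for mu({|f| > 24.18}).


Chebyshev/Markov inequality: mu(|f| > eps) <= (||f||_p / eps)^p
Step 1: ||f||_2 / eps = 7.49 / 24.18 = 0.30976
Step 2: Raise to power p = 2:
  (0.30976)^2 = 0.095951
Step 3: Therefore mu(|f| > 24.18) <= 0.095951


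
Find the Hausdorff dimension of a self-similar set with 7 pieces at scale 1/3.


For a self-similar set with N copies scaled by 1/r:
dim_H = log(N)/log(r) = log(7)/log(3)
= 1.94591/1.098612
= 1.771244


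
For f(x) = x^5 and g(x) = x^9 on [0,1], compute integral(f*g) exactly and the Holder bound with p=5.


Step 1: Exact integral of f*g = integral(x^14, 0, 1) = 1/15
     = 0.066667
Step 2: Holder bound with p=5, q=1.25:
  ||f||_p = (integral x^25 dx)^(1/5) = (1/26)^(1/5) = 0.521201
  ||g||_q = (integral x^11.25 dx)^(1/1.25) = (1/12.25)^(1/1.25) = 0.134738
Step 3: Holder bound = ||f||_p * ||g||_q = 0.521201 * 0.134738 = 0.070226
Verification: 0.066667 <= 0.070226 (Holder holds)


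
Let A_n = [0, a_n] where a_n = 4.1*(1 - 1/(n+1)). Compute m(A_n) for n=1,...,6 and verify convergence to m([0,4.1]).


By continuity of measure from below: if A_n increases to A, then m(A_n) -> m(A).
Here A = [0, 4.1], so m(A) = 4.1
Step 1: a_1 = 4.1*(1 - 1/2) = 2.05, m(A_1) = 2.05
Step 2: a_2 = 4.1*(1 - 1/3) = 2.7333, m(A_2) = 2.7333
Step 3: a_3 = 4.1*(1 - 1/4) = 3.075, m(A_3) = 3.075
Step 4: a_4 = 4.1*(1 - 1/5) = 3.28, m(A_4) = 3.28
Step 5: a_5 = 4.1*(1 - 1/6) = 3.4167, m(A_5) = 3.4167
Step 6: a_6 = 4.1*(1 - 1/7) = 3.5143, m(A_6) = 3.5143
Limit: m(A_n) -> m([0,4.1]) = 4.1


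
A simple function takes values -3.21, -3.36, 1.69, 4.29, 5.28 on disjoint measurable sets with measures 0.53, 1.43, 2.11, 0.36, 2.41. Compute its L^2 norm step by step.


Step 1: Compute |f_i|^2 for each value:
  |-3.21|^2 = 10.3041
  |-3.36|^2 = 11.2896
  |1.69|^2 = 2.8561
  |4.29|^2 = 18.4041
  |5.28|^2 = 27.8784
Step 2: Multiply by measures and sum:
  10.3041 * 0.53 = 5.461173
  11.2896 * 1.43 = 16.144128
  2.8561 * 2.11 = 6.026371
  18.4041 * 0.36 = 6.625476
  27.8784 * 2.41 = 67.186944
Sum = 5.461173 + 16.144128 + 6.026371 + 6.625476 + 67.186944 = 101.444092
Step 3: Take the p-th root:
||f||_2 = (101.444092)^(1/2) = 10.071946


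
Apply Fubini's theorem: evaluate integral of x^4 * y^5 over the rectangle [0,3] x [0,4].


By Fubini's theorem, the double integral factors as a product of single integrals:
Step 1: integral_0^3 x^4 dx = [x^5/5] from 0 to 3
     = 3^5/5 = 48.6
Step 2: integral_0^4 y^5 dy = [y^6/6] from 0 to 4
     = 4^6/6 = 682.666667
Step 3: Double integral = 48.6 * 682.666667 = 33177.6


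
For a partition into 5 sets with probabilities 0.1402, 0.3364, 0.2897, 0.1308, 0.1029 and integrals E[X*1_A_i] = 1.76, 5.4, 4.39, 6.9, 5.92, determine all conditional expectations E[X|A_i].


For each cell A_i: E[X|A_i] = E[X*1_A_i] / P(A_i)
Step 1: E[X|A_1] = 1.76 / 0.1402 = 12.553495
Step 2: E[X|A_2] = 5.4 / 0.3364 = 16.052319
Step 3: E[X|A_3] = 4.39 / 0.2897 = 15.153607
Step 4: E[X|A_4] = 6.9 / 0.1308 = 52.752294
Step 5: E[X|A_5] = 5.92 / 0.1029 = 57.531584
Verification: E[X] = sum E[X*1_A_i] = 1.76 + 5.4 + 4.39 + 6.9 + 5.92 = 24.37


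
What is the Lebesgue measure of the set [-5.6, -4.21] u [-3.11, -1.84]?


For pairwise disjoint intervals, m(union) = sum of lengths.
= (-4.21 - -5.6) + (-1.84 - -3.11)
= 1.39 + 1.27
= 2.66


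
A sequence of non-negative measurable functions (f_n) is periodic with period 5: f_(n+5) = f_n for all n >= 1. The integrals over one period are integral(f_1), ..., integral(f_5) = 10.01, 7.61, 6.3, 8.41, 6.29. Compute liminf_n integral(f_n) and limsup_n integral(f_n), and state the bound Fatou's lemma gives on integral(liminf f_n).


The sequence (integral(f_n)) is periodic with period 5, repeating the values 10.01, 7.61, 6.3, 8.41, 6.29 indefinitely.
Step 1: For a periodic sequence, every tail (a_m, a_(m+1), ...) contains all 5 period values infinitely often.
Step 2: Hence inf of every tail = min of the period values = min(10.01, 7.61, 6.3, 8.41, 6.29) = 6.29.
        liminf_n integral(f_n) = sup over m of (inf of tail from m) = 6.29.
Step 3: Similarly sup of every tail = max of the period values = 10.01.
        limsup_n integral(f_n) = 10.01.
Step 4: Fatou's lemma: integral(liminf_n f_n) <= liminf_n integral(f_n) = 6.29.
        So the integral of the pointwise liminf is at most 6.29.


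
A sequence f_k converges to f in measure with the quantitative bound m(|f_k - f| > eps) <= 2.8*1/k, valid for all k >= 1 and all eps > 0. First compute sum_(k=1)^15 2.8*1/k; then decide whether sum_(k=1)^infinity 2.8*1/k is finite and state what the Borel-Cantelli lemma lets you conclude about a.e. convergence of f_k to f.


Step 1: List the terms 2.8*1/k for k = 1 to 15:
  k=1: 2.8
  k=2: 1.4
  k=3: 0.933333
  k=4: 0.7
  k=5: 0.56
  k=6: 0.466667
  k=7: 0.4
  k=8: 0.35
  k=9: 0.311111
  k=10: 0.28
  k=11: 0.254545
  k=12: 0.233333
  k=13: 0.215385
  k=14: 0.2
  k=15: 0.186667
Step 2: Partial sum = 2.8 + 1.4 + 0.933333 + 0.7 + 0.56 + 0.466667 + 0.4 + 0.35 + 0.311111 + 0.28 + 0.254545 + 0.233333 + 0.215385 + 0.2 + 0.186667
     = 9.291041
Step 3: The full series sum_(k>=1) 2.8*1/k diverges (harmonic series, p = 1; a nonzero constant multiple of a divergent series diverges).
Step 4: The (first) Borel-Cantelli lemma requires a summable sequence of measures, so it does not apply here;
        from this bound alone no conclusion about a.e. convergence can be drawn (convergence in measure still
        gives an a.e.-convergent subsequence, but not a.e. convergence of the whole sequence).
Conclusion: series diverges; Borel-Cantelli is inconclusive about a.e. convergence of f_k.


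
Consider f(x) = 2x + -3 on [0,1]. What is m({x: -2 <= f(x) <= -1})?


f^(-1)([-2, -1]) = {x : -2 <= 2x + -3 <= -1}
Solving: (-2 - -3)/2 <= x <= (-1 - -3)/2
= [0.5, 1]
Intersecting with [0,1]: [0.5, 1]
Measure = 1 - 0.5 = 0.5


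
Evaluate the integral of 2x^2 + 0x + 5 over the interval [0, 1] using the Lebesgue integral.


The Lebesgue integral of a Riemann-integrable function agrees with the Riemann integral.
Antiderivative F(x) = (2/3)x^3 + (0/2)x^2 + 5x
F(1) = (2/3)*1^3 + (0/2)*1^2 + 5*1
     = (2/3)*1 + (0/2)*1 + 5*1
     = 0.666667 + 0.0 + 5
     = 5.666667
F(0) = 0.0
Integral = F(1) - F(0) = 5.666667 - 0.0 = 5.666667


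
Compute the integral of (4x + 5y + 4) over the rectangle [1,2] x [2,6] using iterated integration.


By Fubini, integrate in x first, then y.
Step 1: Fix y, integrate over x in [1,2]:
  integral(4x + 5y + 4, x=1..2)
  = 4*(2^2 - 1^2)/2 + (5y + 4)*(2 - 1)
  = 6 + (5y + 4)*1
  = 6 + 5y + 4
  = 10 + 5y
Step 2: Integrate over y in [2,6]:
  integral(10 + 5y, y=2..6)
  = 10*4 + 5*(6^2 - 2^2)/2
  = 40 + 80
  = 120


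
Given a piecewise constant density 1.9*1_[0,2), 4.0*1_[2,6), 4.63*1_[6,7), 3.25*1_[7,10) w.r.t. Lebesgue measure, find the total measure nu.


Integrate each piece of the Radon-Nikodym derivative:
Step 1: integral_0^2 1.9 dx = 1.9*(2-0) = 1.9*2 = 3.8
Step 2: integral_2^6 4.0 dx = 4.0*(6-2) = 4.0*4 = 16
Step 3: integral_6^7 4.63 dx = 4.63*(7-6) = 4.63*1 = 4.63
Step 4: integral_7^10 3.25 dx = 3.25*(10-7) = 3.25*3 = 9.75
Total: 3.8 + 16 + 4.63 + 9.75 = 34.18


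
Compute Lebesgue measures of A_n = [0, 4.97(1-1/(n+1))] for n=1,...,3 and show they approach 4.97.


By continuity of measure from below: if A_n increases to A, then m(A_n) -> m(A).
Here A = [0, 4.97], so m(A) = 4.97
Step 1: a_1 = 4.97*(1 - 1/2) = 2.485, m(A_1) = 2.485
Step 2: a_2 = 4.97*(1 - 1/3) = 3.3133, m(A_2) = 3.3133
Step 3: a_3 = 4.97*(1 - 1/4) = 3.7275, m(A_3) = 3.7275
Limit: m(A_n) -> m([0,4.97]) = 4.97


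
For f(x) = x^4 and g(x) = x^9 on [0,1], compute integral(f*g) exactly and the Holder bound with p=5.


Step 1: Exact integral of f*g = integral(x^13, 0, 1) = 1/14
     = 0.071429
Step 2: Holder bound with p=5, q=1.25:
  ||f||_p = (integral x^20 dx)^(1/5) = (1/21)^(1/5) = 0.543946
  ||g||_q = (integral x^11.25 dx)^(1/1.25) = (1/12.25)^(1/1.25) = 0.134738
Step 3: Holder bound = ||f||_p * ||g||_q = 0.543946 * 0.134738 = 0.07329
Verification: 0.071429 <= 0.07329 (Holder holds)


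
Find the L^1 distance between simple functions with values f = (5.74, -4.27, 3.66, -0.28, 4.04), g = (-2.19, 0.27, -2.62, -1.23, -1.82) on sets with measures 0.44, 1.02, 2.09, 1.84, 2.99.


Step 1: Compute differences f_i - g_i:
  5.74 - -2.19 = 7.93
  -4.27 - 0.27 = -4.54
  3.66 - -2.62 = 6.28
  -0.28 - -1.23 = 0.95
  4.04 - -1.82 = 5.86
Step 2: Compute |diff|^1 * measure for each set:
  |7.93|^1 * 0.44 = 7.93 * 0.44 = 3.4892
  |-4.54|^1 * 1.02 = 4.54 * 1.02 = 4.6308
  |6.28|^1 * 2.09 = 6.28 * 2.09 = 13.1252
  |0.95|^1 * 1.84 = 0.95 * 1.84 = 1.748
  |5.86|^1 * 2.99 = 5.86 * 2.99 = 17.5214
Step 3: Sum = 40.5146
Step 4: ||f-g||_1 = (40.5146)^(1/1) = 40.5146


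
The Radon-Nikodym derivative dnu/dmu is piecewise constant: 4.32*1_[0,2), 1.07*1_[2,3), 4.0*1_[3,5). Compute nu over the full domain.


Integrate each piece of the Radon-Nikodym derivative:
Step 1: integral_0^2 4.32 dx = 4.32*(2-0) = 4.32*2 = 8.64
Step 2: integral_2^3 1.07 dx = 1.07*(3-2) = 1.07*1 = 1.07
Step 3: integral_3^5 4.0 dx = 4.0*(5-3) = 4.0*2 = 8
Total: 8.64 + 1.07 + 8 = 17.71


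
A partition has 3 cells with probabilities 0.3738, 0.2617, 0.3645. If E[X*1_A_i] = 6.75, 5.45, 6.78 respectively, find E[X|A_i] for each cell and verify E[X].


For each cell A_i: E[X|A_i] = E[X*1_A_i] / P(A_i)
Step 1: E[X|A_1] = 6.75 / 0.3738 = 18.057785
Step 2: E[X|A_2] = 5.45 / 0.2617 = 20.825373
Step 3: E[X|A_3] = 6.78 / 0.3645 = 18.600823
Verification: E[X] = sum E[X*1_A_i] = 6.75 + 5.45 + 6.78 = 18.98


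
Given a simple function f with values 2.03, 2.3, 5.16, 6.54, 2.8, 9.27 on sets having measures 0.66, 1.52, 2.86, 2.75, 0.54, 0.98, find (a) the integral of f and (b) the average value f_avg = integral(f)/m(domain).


Step 1: Integral = sum(value_i * measure_i)
= 2.03*0.66 + 2.3*1.52 + 5.16*2.86 + 6.54*2.75 + 2.8*0.54 + 9.27*0.98
= 1.3398 + 3.496 + 14.7576 + 17.985 + 1.512 + 9.0846
= 48.175
Step 2: Total measure of domain = 0.66 + 1.52 + 2.86 + 2.75 + 0.54 + 0.98 = 9.31
Step 3: Average value = 48.175 / 9.31 = 5.174544


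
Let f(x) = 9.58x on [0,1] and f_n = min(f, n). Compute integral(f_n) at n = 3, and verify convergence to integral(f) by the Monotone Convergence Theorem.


f(x) = 9.58x on [0,1]; f_n(x) = min(9.58x, n). At n = 3:
Step 1: f(x) reaches 3 at x = 3/9.58 = 0.313152
Step 2: integral(f_3) = integral(9.58x, 0, 0.313152) + integral(3, 0.313152, 1)
       = 9.58*0.313152^2/2 + 3*(1 - 0.313152)
       = 0.469729 + 2.060543
       = 2.530271
Step 3: As n -> infinity, f_n increases to f, so by MCT integral(f_n) -> integral(f) = 9.58/2 = 4.79.
Convergence: integral(f_3) = 2.530271 -> 4.79 as n -> infinity


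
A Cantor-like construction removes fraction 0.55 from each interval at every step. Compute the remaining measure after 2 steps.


Step 1: At each step, fraction remaining = 1 - 0.55 = 0.45
Step 2: After 2 steps, measure = (0.45)^2
Step 3: Computing the power step by step:
  After step 1: 0.45
  After step 2: 0.2025
Result = 0.2025


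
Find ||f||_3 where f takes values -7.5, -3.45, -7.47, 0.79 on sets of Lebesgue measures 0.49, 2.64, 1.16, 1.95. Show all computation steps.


Step 1: Compute |f_i|^3 for each value:
  |-7.5|^3 = 421.875
  |-3.45|^3 = 41.063625
  |-7.47|^3 = 416.832723
  |0.79|^3 = 0.493039
Step 2: Multiply by measures and sum:
  421.875 * 0.49 = 206.71875
  41.063625 * 2.64 = 108.40797
  416.832723 * 1.16 = 483.525959
  0.493039 * 1.95 = 0.961426
Sum = 206.71875 + 108.40797 + 483.525959 + 0.961426 = 799.614105
Step 3: Take the p-th root:
||f||_3 = (799.614105)^(1/3) = 9.281685


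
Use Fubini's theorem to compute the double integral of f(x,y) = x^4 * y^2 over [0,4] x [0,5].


By Fubini's theorem, the double integral factors as a product of single integrals:
Step 1: integral_0^4 x^4 dx = [x^5/5] from 0 to 4
     = 4^5/5 = 204.8
Step 2: integral_0^5 y^2 dy = [y^3/3] from 0 to 5
     = 5^3/3 = 41.666667
Step 3: Double integral = 204.8 * 41.666667 = 8533.333333


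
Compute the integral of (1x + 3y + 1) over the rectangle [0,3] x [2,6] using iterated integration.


By Fubini, integrate in x first, then y.
Step 1: Fix y, integrate over x in [0,3]:
  integral(1x + 3y + 1, x=0..3)
  = 1*(3^2 - 0^2)/2 + (3y + 1)*(3 - 0)
  = 4.5 + (3y + 1)*3
  = 4.5 + 9y + 3
  = 7.5 + 9y
Step 2: Integrate over y in [2,6]:
  integral(7.5 + 9y, y=2..6)
  = 7.5*4 + 9*(6^2 - 2^2)/2
  = 30 + 144
  = 174


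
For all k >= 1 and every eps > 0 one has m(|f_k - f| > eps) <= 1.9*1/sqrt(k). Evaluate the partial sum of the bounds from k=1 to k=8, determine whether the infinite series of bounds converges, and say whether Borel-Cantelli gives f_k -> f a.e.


Step 1: List the terms 1.9*1/sqrt(k) for k = 1 to 8:
  k=1: 1.9
  k=2: 1.343503
  k=3: 1.096966
  k=4: 0.95
  k=5: 0.849706
  k=6: 0.775672
  k=7: 0.718132
  k=8: 0.671751
Step 2: Partial sum = 1.9 + 1.343503 + 1.096966 + 0.95 + 0.849706 + 0.775672 + 0.718132 + 0.671751
     = 8.30573
Step 3: The full series sum_(k>=1) 1.9*1/sqrt(k) diverges (p-series with p = 1/2 <= 1; a nonzero constant multiple of a divergent series diverges).
Step 4: The (first) Borel-Cantelli lemma requires a summable sequence of measures, so it does not apply here;
        from this bound alone no conclusion about a.e. convergence can be drawn (convergence in measure still
        gives an a.e.-convergent subsequence, but not a.e. convergence of the whole sequence).
Conclusion: series diverges; Borel-Cantelli is inconclusive about a.e. convergence of f_k.


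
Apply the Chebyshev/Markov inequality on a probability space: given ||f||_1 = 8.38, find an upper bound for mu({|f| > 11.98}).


Chebyshev/Markov inequality: mu(|f| > eps) <= (||f||_p / eps)^p
Step 1: ||f||_1 / eps = 8.38 / 11.98 = 0.699499
Step 2: Raise to power p = 1:
  (0.699499)^1 = 0.699499
Step 3: Therefore mu(|f| > 11.98) <= 0.699499


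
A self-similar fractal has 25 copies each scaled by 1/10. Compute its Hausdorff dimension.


For a self-similar set with N copies scaled by 1/r:
dim_H = log(N)/log(r) = log(25)/log(10)
= 3.218876/2.302585
= 1.39794


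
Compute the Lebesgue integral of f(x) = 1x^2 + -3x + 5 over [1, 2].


The Lebesgue integral of a Riemann-integrable function agrees with the Riemann integral.
Antiderivative F(x) = (1/3)x^3 + (-3/2)x^2 + 5x
F(2) = (1/3)*2^3 + (-3/2)*2^2 + 5*2
     = (1/3)*8 + (-3/2)*4 + 5*2
     = 2.666667 + -6 + 10
     = 6.666667
F(1) = 3.833333
Integral = F(2) - F(1) = 6.666667 - 3.833333 = 2.833333


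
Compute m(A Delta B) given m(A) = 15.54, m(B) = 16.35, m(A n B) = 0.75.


m(A Delta B) = m(A) + m(B) - 2*m(A n B)
= 15.54 + 16.35 - 2*0.75
= 15.54 + 16.35 - 1.5
= 30.39


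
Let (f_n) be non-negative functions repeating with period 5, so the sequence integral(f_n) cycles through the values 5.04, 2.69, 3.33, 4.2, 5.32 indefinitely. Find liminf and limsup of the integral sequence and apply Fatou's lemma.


The sequence (integral(f_n)) is periodic with period 5, repeating the values 5.04, 2.69, 3.33, 4.2, 5.32 indefinitely.
Step 1: For a periodic sequence, every tail (a_m, a_(m+1), ...) contains all 5 period values infinitely often.
Step 2: Hence inf of every tail = min of the period values = min(5.04, 2.69, 3.33, 4.2, 5.32) = 2.69.
        liminf_n integral(f_n) = sup over m of (inf of tail from m) = 2.69.
Step 3: Similarly sup of every tail = max of the period values = 5.32.
        limsup_n integral(f_n) = 5.32.
Step 4: Fatou's lemma: integral(liminf_n f_n) <= liminf_n integral(f_n) = 2.69.
        So the integral of the pointwise liminf is at most 2.69.


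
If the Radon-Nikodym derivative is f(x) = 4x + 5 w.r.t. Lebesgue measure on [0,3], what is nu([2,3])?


nu(A) = integral_A (dnu/dmu) dmu = integral_2^3 (4x + 5) dx
Step 1: Antiderivative F(x) = (4/2)x^2 + 5x
Step 2: F(3) = (4/2)*3^2 + 5*3 = 18 + 15 = 33
Step 3: F(2) = (4/2)*2^2 + 5*2 = 8 + 10 = 18
Step 4: nu([2,3]) = F(3) - F(2) = 33 - 18 = 15


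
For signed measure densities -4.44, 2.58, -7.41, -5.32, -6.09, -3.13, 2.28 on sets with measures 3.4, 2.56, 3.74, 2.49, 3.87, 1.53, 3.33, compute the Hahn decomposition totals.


Step 1: Compute signed measure on each set:
  Set 1: -4.44 * 3.4 = -15.096
  Set 2: 2.58 * 2.56 = 6.6048
  Set 3: -7.41 * 3.74 = -27.7134
  Set 4: -5.32 * 2.49 = -13.2468
  Set 5: -6.09 * 3.87 = -23.5683
  Set 6: -3.13 * 1.53 = -4.7889
  Set 7: 2.28 * 3.33 = 7.5924
Step 2: Total signed measure = (-15.096) + (6.6048) + (-27.7134) + (-13.2468) + (-23.5683) + (-4.7889) + (7.5924)
     = -70.2162
Step 3: Positive part mu+(X) = sum of positive contributions = 14.1972
Step 4: Negative part mu-(X) = |sum of negative contributions| = 84.4134


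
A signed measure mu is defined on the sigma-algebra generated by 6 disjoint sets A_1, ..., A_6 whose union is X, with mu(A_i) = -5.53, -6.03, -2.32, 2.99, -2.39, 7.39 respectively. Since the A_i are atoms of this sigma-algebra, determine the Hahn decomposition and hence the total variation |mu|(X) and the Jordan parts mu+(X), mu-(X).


Step 1: Every measurable set is a union of atoms (the cells / points), so a Hahn decomposition is
  obtained by grouping atoms by sign: P = union of atoms with mu > 0, N = union of the remaining atoms.
  Atoms in P (indices): 4, 6;  atoms in N (indices): 1, 2, 3, 5
  Positive values: 2.99, 7.39
  Negative values: -5.53, -6.03, -2.32, -2.39
Step 2: mu+(X) = mu(P) = sum of positive atom values = 10.38
Step 3: mu-(X) = -mu(N) = sum of |negative atom values| = 16.27
Step 4: |mu|(X) = mu+(X) + mu-(X) = 10.38 + 16.27 = 26.65


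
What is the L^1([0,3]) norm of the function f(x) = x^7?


Step 1: ||f||_1 = (integral_0^3 |x^7|^1 dx)^(1/1)
     = (integral_0^3 x^7 dx)^(1/1)
Step 2: integral_0^3 x^7 dx = [x^8/(8)] from 0 to 3 = 3^8/8
     = 6561/8 = 820.125
Step 3: ||f||_1 = (820.125)^(1/1) = 820.125


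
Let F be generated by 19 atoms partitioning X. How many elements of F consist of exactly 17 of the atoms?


Each element of F is a union of some subset of the 19 atoms.
Elements that are unions of exactly 17 atoms correspond to 17-element subsets of the 19 atoms.
Count = C(19, 17) = 19! / (17! * 2!) = 171.


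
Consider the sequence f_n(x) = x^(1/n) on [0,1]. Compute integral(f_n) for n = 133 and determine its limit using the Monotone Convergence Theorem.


At n = 133: f_133(x) = x^(1/133).
Step 1: integral(x^(1/133), 0, 1) = [x^(1/133+1) / (1/133+1)] from 0 to 1
     = 1 / (1/133 + 1) = 1 / ((133+1)/133) = 133/(133+1)
     = 133/134 = 0.992537
Step 2: As n -> infinity, f_n(x) = x^(1/n) -> 1 for x in (0,1], and f_n is increasing in n.
By MCT, lim_n integral(f_n) = integral(lim_n f_n) = integral(1, 0, 1) = 1.
Step 3: Verify convergence: 133/134 = 0.992537 -> 1


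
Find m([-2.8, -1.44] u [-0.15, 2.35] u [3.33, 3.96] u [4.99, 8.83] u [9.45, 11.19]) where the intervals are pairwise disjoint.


For pairwise disjoint intervals, m(union) = sum of lengths.
= (-1.44 - -2.8) + (2.35 - -0.15) + (3.96 - 3.33) + (8.83 - 4.99) + (11.19 - 9.45)
= 1.36 + 2.5 + 0.63 + 3.84 + 1.74
= 10.07


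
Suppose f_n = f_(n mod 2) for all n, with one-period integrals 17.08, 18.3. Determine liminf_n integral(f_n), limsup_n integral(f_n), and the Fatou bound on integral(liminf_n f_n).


The sequence (integral(f_n)) is periodic with period 2, repeating the values 17.08, 18.3 indefinitely.
Step 1: For a periodic sequence, every tail (a_m, a_(m+1), ...) contains all 2 period values infinitely often.
Step 2: Hence inf of every tail = min of the period values = min(17.08, 18.3) = 17.08.
        liminf_n integral(f_n) = sup over m of (inf of tail from m) = 17.08.
Step 3: Similarly sup of every tail = max of the period values = 18.3.
        limsup_n integral(f_n) = 18.3.
Step 4: Fatou's lemma: integral(liminf_n f_n) <= liminf_n integral(f_n) = 17.08.
        So the integral of the pointwise liminf is at most 17.08.


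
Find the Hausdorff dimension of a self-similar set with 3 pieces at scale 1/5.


For a self-similar set with N copies scaled by 1/r:
dim_H = log(N)/log(r) = log(3)/log(5)
= 1.098612/1.609438
= 0.682606


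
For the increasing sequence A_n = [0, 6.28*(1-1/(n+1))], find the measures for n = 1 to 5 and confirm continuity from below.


By continuity of measure from below: if A_n increases to A, then m(A_n) -> m(A).
Here A = [0, 6.28], so m(A) = 6.28
Step 1: a_1 = 6.28*(1 - 1/2) = 3.14, m(A_1) = 3.14
Step 2: a_2 = 6.28*(1 - 1/3) = 4.1867, m(A_2) = 4.1867
Step 3: a_3 = 6.28*(1 - 1/4) = 4.71, m(A_3) = 4.71
Step 4: a_4 = 6.28*(1 - 1/5) = 5.024, m(A_4) = 5.024
Step 5: a_5 = 6.28*(1 - 1/6) = 5.2333, m(A_5) = 5.2333
Limit: m(A_n) -> m([0,6.28]) = 6.28


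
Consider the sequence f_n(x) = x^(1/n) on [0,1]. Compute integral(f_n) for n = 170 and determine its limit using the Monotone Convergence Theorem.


At n = 170: f_170(x) = x^(1/170).
Step 1: integral(x^(1/170), 0, 1) = [x^(1/170+1) / (1/170+1)] from 0 to 1
     = 1 / (1/170 + 1) = 1 / ((170+1)/170) = 170/(170+1)
     = 170/171 = 0.994152
Step 2: As n -> infinity, f_n(x) = x^(1/n) -> 1 for x in (0,1], and f_n is increasing in n.
By MCT, lim_n integral(f_n) = integral(lim_n f_n) = integral(1, 0, 1) = 1.
Step 3: Verify convergence: 170/171 = 0.994152 -> 1


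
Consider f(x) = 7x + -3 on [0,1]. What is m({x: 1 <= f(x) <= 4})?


f^(-1)([1, 4]) = {x : 1 <= 7x + -3 <= 4}
Solving: (1 - -3)/7 <= x <= (4 - -3)/7
= [0.571429, 1]
Intersecting with [0,1]: [0.571429, 1]
Measure = 1 - 0.571429 = 0.428571


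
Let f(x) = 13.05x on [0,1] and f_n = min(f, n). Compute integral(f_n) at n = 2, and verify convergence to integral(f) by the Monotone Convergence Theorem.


f(x) = 13.05x on [0,1]; f_n(x) = min(13.05x, n). At n = 2:
Step 1: f(x) reaches 2 at x = 2/13.05 = 0.153257
Step 2: integral(f_2) = integral(13.05x, 0, 0.153257) + integral(2, 0.153257, 1)
       = 13.05*0.153257^2/2 + 2*(1 - 0.153257)
       = 0.153257 + 1.693487
       = 1.846743
Step 3: As n -> infinity, f_n increases to f, so by MCT integral(f_n) -> integral(f) = 13.05/2 = 6.525.
Convergence: integral(f_2) = 1.846743 -> 6.525 as n -> infinity


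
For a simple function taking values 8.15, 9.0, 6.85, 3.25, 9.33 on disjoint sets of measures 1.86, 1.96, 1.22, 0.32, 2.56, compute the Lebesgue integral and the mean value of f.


Step 1: Integral = sum(value_i * measure_i)
= 8.15*1.86 + 9.0*1.96 + 6.85*1.22 + 3.25*0.32 + 9.33*2.56
= 15.159 + 17.64 + 8.357 + 1.04 + 23.8848
= 66.0808
Step 2: Total measure of domain = 1.86 + 1.96 + 1.22 + 0.32 + 2.56 = 7.92
Step 3: Average value = 66.0808 / 7.92 = 8.343535


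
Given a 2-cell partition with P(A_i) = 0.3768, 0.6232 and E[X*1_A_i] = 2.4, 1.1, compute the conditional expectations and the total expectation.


For each cell A_i: E[X|A_i] = E[X*1_A_i] / P(A_i)
Step 1: E[X|A_1] = 2.4 / 0.3768 = 6.369427
Step 2: E[X|A_2] = 1.1 / 0.6232 = 1.765083
Verification: E[X] = sum E[X*1_A_i] = 2.4 + 1.1 = 3.5


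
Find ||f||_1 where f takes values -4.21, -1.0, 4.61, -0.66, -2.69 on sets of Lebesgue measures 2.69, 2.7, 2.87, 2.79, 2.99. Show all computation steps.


Step 1: Compute |f_i|^1 for each value:
  |-4.21|^1 = 4.21
  |-1.0|^1 = 1
  |4.61|^1 = 4.61
  |-0.66|^1 = 0.66
  |-2.69|^1 = 2.69
Step 2: Multiply by measures and sum:
  4.21 * 2.69 = 11.3249
  1 * 2.7 = 2.7
  4.61 * 2.87 = 13.2307
  0.66 * 2.79 = 1.8414
  2.69 * 2.99 = 8.0431
Sum = 11.3249 + 2.7 + 13.2307 + 1.8414 + 8.0431 = 37.1401
Step 3: Take the p-th root:
||f||_1 = (37.1401)^(1/1) = 37.1401


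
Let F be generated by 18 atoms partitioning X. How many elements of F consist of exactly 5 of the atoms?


Each element of F is a union of some subset of the 18 atoms.
Elements that are unions of exactly 5 atoms correspond to 5-element subsets of the 18 atoms.
Count = C(18, 5) = 18! / (5! * 13!) = 8568.


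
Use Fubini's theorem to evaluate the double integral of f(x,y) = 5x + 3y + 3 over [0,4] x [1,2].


By Fubini, integrate in x first, then y.
Step 1: Fix y, integrate over x in [0,4]:
  integral(5x + 3y + 3, x=0..4)
  = 5*(4^2 - 0^2)/2 + (3y + 3)*(4 - 0)
  = 40 + (3y + 3)*4
  = 40 + 12y + 12
  = 52 + 12y
Step 2: Integrate over y in [1,2]:
  integral(52 + 12y, y=1..2)
  = 52*1 + 12*(2^2 - 1^2)/2
  = 52 + 18
  = 70


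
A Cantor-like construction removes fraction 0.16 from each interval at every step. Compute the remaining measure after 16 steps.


Step 1: At each step, fraction remaining = 1 - 0.16 = 0.84
Step 2: After 16 steps, measure = (0.84)^16
Result = 0.061442


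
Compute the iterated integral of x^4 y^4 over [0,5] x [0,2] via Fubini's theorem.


By Fubini's theorem, the double integral factors as a product of single integrals:
Step 1: integral_0^5 x^4 dx = [x^5/5] from 0 to 5
     = 5^5/5 = 625
Step 2: integral_0^2 y^4 dy = [y^5/5] from 0 to 2
     = 2^5/5 = 6.4
Step 3: Double integral = 625 * 6.4 = 4000


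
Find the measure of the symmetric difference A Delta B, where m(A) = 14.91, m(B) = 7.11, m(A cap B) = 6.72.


m(A Delta B) = m(A) + m(B) - 2*m(A n B)
= 14.91 + 7.11 - 2*6.72
= 14.91 + 7.11 - 13.44
= 8.58


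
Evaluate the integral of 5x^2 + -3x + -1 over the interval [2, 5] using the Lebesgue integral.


The Lebesgue integral of a Riemann-integrable function agrees with the Riemann integral.
Antiderivative F(x) = (5/3)x^3 + (-3/2)x^2 + -1x
F(5) = (5/3)*5^3 + (-3/2)*5^2 + -1*5
     = (5/3)*125 + (-3/2)*25 + -1*5
     = 208.333333 + -37.5 + -5
     = 165.833333
F(2) = 5.333333
Integral = F(5) - F(2) = 165.833333 - 5.333333 = 160.5


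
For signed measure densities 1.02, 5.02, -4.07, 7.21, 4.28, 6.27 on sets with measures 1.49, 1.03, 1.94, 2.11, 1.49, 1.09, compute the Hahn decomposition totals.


Step 1: Compute signed measure on each set:
  Set 1: 1.02 * 1.49 = 1.5198
  Set 2: 5.02 * 1.03 = 5.1706
  Set 3: -4.07 * 1.94 = -7.8958
  Set 4: 7.21 * 2.11 = 15.2131
  Set 5: 4.28 * 1.49 = 6.3772
  Set 6: 6.27 * 1.09 = 6.8343
Step 2: Total signed measure = (1.5198) + (5.1706) + (-7.8958) + (15.2131) + (6.3772) + (6.8343)
     = 27.2192
Step 3: Positive part mu+(X) = sum of positive contributions = 35.115
Step 4: Negative part mu-(X) = |sum of negative contributions| = 7.8958


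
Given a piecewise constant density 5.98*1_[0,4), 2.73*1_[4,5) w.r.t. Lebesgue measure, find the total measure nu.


Integrate each piece of the Radon-Nikodym derivative:
Step 1: integral_0^4 5.98 dx = 5.98*(4-0) = 5.98*4 = 23.92
Step 2: integral_4^5 2.73 dx = 2.73*(5-4) = 2.73*1 = 2.73
Total: 23.92 + 2.73 = 26.65


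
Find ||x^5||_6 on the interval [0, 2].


Step 1: ||f||_6 = (integral_0^2 |x^5|^6 dx)^(1/6)
     = (integral_0^2 x^30 dx)^(1/6)
Step 2: integral_0^2 x^30 dx = [x^31/(31)] from 0 to 2 = 2^31/31
     = 2147483648/31 = 6.927367e+07
Step 3: ||f||_6 = (6.927367e+07)^(1/6) = 20.265688


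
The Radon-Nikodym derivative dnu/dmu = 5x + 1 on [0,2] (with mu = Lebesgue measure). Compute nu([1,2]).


nu(A) = integral_A (dnu/dmu) dmu = integral_1^2 (5x + 1) dx
Step 1: Antiderivative F(x) = (5/2)x^2 + 1x
Step 2: F(2) = (5/2)*2^2 + 1*2 = 10 + 2 = 12
Step 3: F(1) = (5/2)*1^2 + 1*1 = 2.5 + 1 = 3.5
Step 4: nu([1,2]) = F(2) - F(1) = 12 - 3.5 = 8.5


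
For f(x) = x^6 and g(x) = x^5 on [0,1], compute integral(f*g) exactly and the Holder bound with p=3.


Step 1: Exact integral of f*g = integral(x^11, 0, 1) = 1/12
     = 0.083333
Step 2: Holder bound with p=3, q=1.5:
  ||f||_p = (integral x^18 dx)^(1/3) = (1/19)^(1/3) = 0.374756
  ||g||_q = (integral x^7.5 dx)^(1/1.5) = (1/8.5)^(1/1.5) = 0.240097
Step 3: Holder bound = ||f||_p * ||g||_q = 0.374756 * 0.240097 = 0.089978
Verification: 0.083333 <= 0.089978 (Holder holds)


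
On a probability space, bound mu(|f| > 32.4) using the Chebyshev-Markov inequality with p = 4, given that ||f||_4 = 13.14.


Chebyshev/Markov inequality: mu(|f| > eps) <= (||f||_p / eps)^p
Step 1: ||f||_4 / eps = 13.14 / 32.4 = 0.405556
Step 2: Raise to power p = 4:
  (0.405556)^4 = 0.027052
Step 3: Therefore mu(|f| > 32.4) <= 0.027052


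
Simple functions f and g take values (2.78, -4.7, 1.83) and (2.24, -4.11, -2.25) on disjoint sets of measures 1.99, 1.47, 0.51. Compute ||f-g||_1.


Step 1: Compute differences f_i - g_i:
  2.78 - 2.24 = 0.54
  -4.7 - -4.11 = -0.59
  1.83 - -2.25 = 4.08
Step 2: Compute |diff|^1 * measure for each set:
  |0.54|^1 * 1.99 = 0.54 * 1.99 = 1.0746
  |-0.59|^1 * 1.47 = 0.59 * 1.47 = 0.8673
  |4.08|^1 * 0.51 = 4.08 * 0.51 = 2.0808
Step 3: Sum = 4.0227
Step 4: ||f-g||_1 = (4.0227)^(1/1) = 4.0227


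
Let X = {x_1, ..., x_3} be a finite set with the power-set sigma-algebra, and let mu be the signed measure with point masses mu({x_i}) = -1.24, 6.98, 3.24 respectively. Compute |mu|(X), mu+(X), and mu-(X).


Step 1: Every measurable set is a union of atoms (the cells / points), so a Hahn decomposition is
  obtained by grouping atoms by sign: P = union of atoms with mu > 0, N = union of the remaining atoms.
  Atoms in P (indices): 2, 3;  atoms in N (indices): 1
  Positive values: 6.98, 3.24
  Negative values: -1.24
Step 2: mu+(X) = mu(P) = sum of positive atom values = 10.22
Step 3: mu-(X) = -mu(N) = sum of |negative atom values| = 1.24
Step 4: |mu|(X) = mu+(X) + mu-(X) = 10.22 + 1.24 = 11.46


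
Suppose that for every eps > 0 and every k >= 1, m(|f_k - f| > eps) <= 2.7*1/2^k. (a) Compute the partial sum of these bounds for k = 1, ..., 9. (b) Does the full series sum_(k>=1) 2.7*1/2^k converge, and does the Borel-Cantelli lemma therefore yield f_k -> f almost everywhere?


Step 1: List the terms 2.7*1/2^k for k = 1 to 9:
  k=1: 1.35
  k=2: 0.675
  k=3: 0.3375
  k=4: 0.16875
  k=5: 0.084375
  k=6: 0.042188
  k=7: 0.021094
  k=8: 0.010547
  k=9: 0.005273
Step 2: Partial sum = 1.35 + 0.675 + 0.3375 + 0.16875 + 0.084375 + 0.042188 + 0.021094 + 0.010547 + 0.005273
     = 2.694727
Step 3: The full series sum_(k>=1) 2.7*1/2^k converges (geometric series with ratio 1/2 < 1; a constant multiple of a convergent series converges).
Step 4: Fix eps > 0. Since sum_k m(|f_k - f| > eps) < infinity, the Borel-Cantelli lemma gives
        m(limsup_k {|f_k - f| > eps}) = 0, i.e. for a.e. x, |f_k(x) - f(x)| <= eps for all large k.
        Applying this with eps = 1/j for j = 1, 2, ... and intersecting the countably many full-measure sets,
        for a.e. x we get limsup_k |f_k(x) - f(x)| <= 1/j for every j, hence f_k -> f almost everywhere.
Conclusion: series converges; Borel-Cantelli yields f_k -> f a.e.


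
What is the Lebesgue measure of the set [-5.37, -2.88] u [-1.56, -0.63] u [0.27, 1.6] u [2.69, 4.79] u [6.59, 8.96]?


For pairwise disjoint intervals, m(union) = sum of lengths.
= (-2.88 - -5.37) + (-0.63 - -1.56) + (1.6 - 0.27) + (4.79 - 2.69) + (8.96 - 6.59)
= 2.49 + 0.93 + 1.33 + 2.1 + 2.37
= 9.22


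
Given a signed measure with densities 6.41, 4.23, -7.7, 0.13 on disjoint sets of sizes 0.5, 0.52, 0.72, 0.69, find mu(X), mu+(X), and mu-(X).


Step 1: Compute signed measure on each set:
  Set 1: 6.41 * 0.5 = 3.205
  Set 2: 4.23 * 0.52 = 2.1996
  Set 3: -7.7 * 0.72 = -5.544
  Set 4: 0.13 * 0.69 = 0.0897
Step 2: Total signed measure = (3.205) + (2.1996) + (-5.544) + (0.0897)
     = -0.0497
Step 3: Positive part mu+(X) = sum of positive contributions = 5.4943
Step 4: Negative part mu-(X) = |sum of negative contributions| = 5.544


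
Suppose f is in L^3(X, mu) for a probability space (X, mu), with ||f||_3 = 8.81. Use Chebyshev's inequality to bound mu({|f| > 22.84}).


Chebyshev/Markov inequality: mu(|f| > eps) <= (||f||_p / eps)^p
Step 1: ||f||_3 / eps = 8.81 / 22.84 = 0.385727
Step 2: Raise to power p = 3:
  (0.385727)^3 = 0.05739
Step 3: Therefore mu(|f| > 22.84) <= 0.05739


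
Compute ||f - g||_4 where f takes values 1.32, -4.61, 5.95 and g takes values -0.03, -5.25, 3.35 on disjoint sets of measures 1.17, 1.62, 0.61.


Step 1: Compute differences f_i - g_i:
  1.32 - -0.03 = 1.35
  -4.61 - -5.25 = 0.64
  5.95 - 3.35 = 2.6
Step 2: Compute |diff|^4 * measure for each set:
  |1.35|^4 * 1.17 = 3.321506 * 1.17 = 3.886162
  |0.64|^4 * 1.62 = 0.167772 * 1.62 = 0.271791
  |2.6|^4 * 0.61 = 45.6976 * 0.61 = 27.875536
Step 3: Sum = 32.033489
Step 4: ||f-g||_4 = (32.033489)^(1/4) = 2.379036


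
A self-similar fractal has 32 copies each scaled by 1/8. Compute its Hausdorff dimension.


For a self-similar set with N copies scaled by 1/r:
dim_H = log(N)/log(r) = log(32)/log(8)
= 3.465736/2.079442
= 1.666667


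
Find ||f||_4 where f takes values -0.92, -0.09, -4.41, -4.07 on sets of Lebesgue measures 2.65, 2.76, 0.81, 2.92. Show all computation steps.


Step 1: Compute |f_i|^4 for each value:
  |-0.92|^4 = 0.716393
  |-0.09|^4 = 6.561000e-05
  |-4.41|^4 = 378.228594
  |-4.07|^4 = 274.395912
Step 2: Multiply by measures and sum:
  0.716393 * 2.65 = 1.898441
  6.561000e-05 * 2.76 = 1.810836e-04
  378.228594 * 0.81 = 306.365161
  274.395912 * 2.92 = 801.236063
Sum = 1.898441 + 1.810836e-04 + 306.365161 + 801.236063 = 1109.499846
Step 3: Take the p-th root:
||f||_4 = (1109.499846)^(1/4) = 5.771408


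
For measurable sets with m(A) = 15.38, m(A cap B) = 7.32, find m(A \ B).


m(A \ B) = m(A) - m(A n B)
= 15.38 - 7.32
= 8.06


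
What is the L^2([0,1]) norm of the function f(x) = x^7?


Step 1: ||f||_2 = (integral_0^1 |x^7|^2 dx)^(1/2)
     = (integral_0^1 x^14 dx)^(1/2)
Step 2: integral_0^1 x^14 dx = [x^15/(15)] from 0 to 1 = 1^15/15
     = 1/15 = 0.066667
Step 3: ||f||_2 = (0.066667)^(1/2) = 0.258199


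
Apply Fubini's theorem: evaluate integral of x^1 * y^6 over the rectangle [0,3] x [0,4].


By Fubini's theorem, the double integral factors as a product of single integrals:
Step 1: integral_0^3 x^1 dx = [x^2/2] from 0 to 3
     = 3^2/2 = 4.5
Step 2: integral_0^4 y^6 dy = [y^7/7] from 0 to 4
     = 4^7/7 = 2340.571429
Step 3: Double integral = 4.5 * 2340.571429 = 10532.571429


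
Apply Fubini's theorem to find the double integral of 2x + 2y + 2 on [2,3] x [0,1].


By Fubini, integrate in x first, then y.
Step 1: Fix y, integrate over x in [2,3]:
  integral(2x + 2y + 2, x=2..3)
  = 2*(3^2 - 2^2)/2 + (2y + 2)*(3 - 2)
  = 5 + (2y + 2)*1
  = 5 + 2y + 2
  = 7 + 2y
Step 2: Integrate over y in [0,1]:
  integral(7 + 2y, y=0..1)
  = 7*1 + 2*(1^2 - 0^2)/2
  = 7 + 1
  = 8


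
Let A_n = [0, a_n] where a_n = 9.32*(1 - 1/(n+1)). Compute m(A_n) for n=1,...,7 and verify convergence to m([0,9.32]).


By continuity of measure from below: if A_n increases to A, then m(A_n) -> m(A).
Here A = [0, 9.32], so m(A) = 9.32
Step 1: a_1 = 9.32*(1 - 1/2) = 4.66, m(A_1) = 4.66
Step 2: a_2 = 9.32*(1 - 1/3) = 6.2133, m(A_2) = 6.2133
Step 3: a_3 = 9.32*(1 - 1/4) = 6.99, m(A_3) = 6.99
Step 4: a_4 = 9.32*(1 - 1/5) = 7.456, m(A_4) = 7.456
Step 5: a_5 = 9.32*(1 - 1/6) = 7.7667, m(A_5) = 7.7667
Step 6: a_6 = 9.32*(1 - 1/7) = 7.9886, m(A_6) = 7.9886
Step 7: a_7 = 9.32*(1 - 1/8) = 8.155, m(A_7) = 8.155
Limit: m(A_n) -> m([0,9.32]) = 9.32


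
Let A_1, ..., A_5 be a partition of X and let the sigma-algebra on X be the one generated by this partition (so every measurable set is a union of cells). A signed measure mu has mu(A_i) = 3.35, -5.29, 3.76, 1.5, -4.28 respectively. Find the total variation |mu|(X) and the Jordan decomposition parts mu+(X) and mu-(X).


Step 1: Every measurable set is a union of atoms (the cells / points), so a Hahn decomposition is
  obtained by grouping atoms by sign: P = union of atoms with mu > 0, N = union of the remaining atoms.
  Atoms in P (indices): 1, 3, 4;  atoms in N (indices): 2, 5
  Positive values: 3.35, 3.76, 1.5
  Negative values: -5.29, -4.28
Step 2: mu+(X) = mu(P) = sum of positive atom values = 8.61
Step 3: mu-(X) = -mu(N) = sum of |negative atom values| = 9.57
Step 4: |mu|(X) = mu+(X) + mu-(X) = 8.61 + 9.57 = 18.18
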